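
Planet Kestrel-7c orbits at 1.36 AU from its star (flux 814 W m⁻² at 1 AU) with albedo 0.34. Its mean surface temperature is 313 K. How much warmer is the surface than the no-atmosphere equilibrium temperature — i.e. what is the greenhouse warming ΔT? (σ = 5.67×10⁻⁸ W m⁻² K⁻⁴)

S = 814/1.36² = 440.1 W m⁻².
T_eq = [S(1−A)/(4σ)]^(1/4) = [440.1×0.66/(4×5.67×10⁻⁸)]^(1/4) = 189.2 K.
ΔT = T_surf − T_eq = 313 − 189.2.

ΔT ≈ 123.8 K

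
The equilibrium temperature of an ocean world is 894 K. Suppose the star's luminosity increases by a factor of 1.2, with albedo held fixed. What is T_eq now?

T_eq ∝ L^(1/4) · d^(−1/2).
T′ = 894 × 1.2^(1/4) = 936 K.

T_eq ≈ 936 K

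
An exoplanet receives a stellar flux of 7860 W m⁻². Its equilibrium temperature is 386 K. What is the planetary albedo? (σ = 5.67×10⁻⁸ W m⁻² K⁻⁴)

A ≈ 0.36

From T_eq⁴ = S(1−A)/(4σ): 1−A = 4σT_eq⁴/S.
1−A = 4 × 5.67×10⁻⁸ × (386)⁴ / 7860 = 0.641.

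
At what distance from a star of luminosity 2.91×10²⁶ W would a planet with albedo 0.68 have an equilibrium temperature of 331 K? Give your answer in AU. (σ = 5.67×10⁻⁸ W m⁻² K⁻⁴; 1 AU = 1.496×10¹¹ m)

From T_eq⁴ = L(1−A)/(16πσd²): d = √[L(1−A)/(16πσT_eq⁴)].
d = √[2.91×10²⁶ × 0.32 / (16π × 5.67×10⁻⁸ × (331)⁴)] = 5.22×10¹⁰ m = 0.349 AU.

d ≈ 0.349 AU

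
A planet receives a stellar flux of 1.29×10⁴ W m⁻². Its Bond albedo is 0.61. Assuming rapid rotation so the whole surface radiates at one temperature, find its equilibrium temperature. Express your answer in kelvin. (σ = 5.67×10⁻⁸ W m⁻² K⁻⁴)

T_eq ≈ 386 K

Energy balance: absorbed = emitted ⇒ πR²·S(1−A) = 4πR²·σT_eq⁴, so T_eq⁴ = S(1−A)/(4σ).
T_eq = [1.29×10⁴ × 0.39 / (4 × 5.67×10⁻⁸)]^(1/4) = (2.22×10¹⁰)^(1/4) = 386 K.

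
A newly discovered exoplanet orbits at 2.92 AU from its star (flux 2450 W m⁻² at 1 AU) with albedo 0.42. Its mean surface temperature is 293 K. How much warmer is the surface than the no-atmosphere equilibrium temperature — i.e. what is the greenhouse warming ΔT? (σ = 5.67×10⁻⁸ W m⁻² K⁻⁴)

S = 2450/2.92² = 287.3 W m⁻².
T_eq = [S(1−A)/(4σ)]^(1/4) = [287.3×0.58/(4×5.67×10⁻⁸)]^(1/4) = 164.6 K.
ΔT = T_surf − T_eq = 293 − 164.6.

ΔT ≈ 128.4 K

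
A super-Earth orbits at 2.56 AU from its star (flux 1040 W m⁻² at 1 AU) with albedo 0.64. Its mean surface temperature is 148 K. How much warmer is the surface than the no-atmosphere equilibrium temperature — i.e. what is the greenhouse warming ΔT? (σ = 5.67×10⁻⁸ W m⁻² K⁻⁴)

S = 1040/2.56² = 158.7 W m⁻².
T_eq = [S(1−A)/(4σ)]^(1/4) = [158.7×0.36/(4×5.67×10⁻⁸)]^(1/4) = 126.0 K.
ΔT = T_surf − T_eq = 148 − 126.0.

ΔT ≈ 22.0 K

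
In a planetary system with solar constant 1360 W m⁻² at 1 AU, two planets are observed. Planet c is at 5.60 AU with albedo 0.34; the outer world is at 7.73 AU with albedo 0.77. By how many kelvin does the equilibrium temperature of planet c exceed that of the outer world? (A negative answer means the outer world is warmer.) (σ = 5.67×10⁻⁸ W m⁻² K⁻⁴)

T_eq = [S₀(1−A)/(4σd²)]^(1/4), so T ∝ (1−A)^(1/4) / √d.
T₁ = [1360×0.66/(4×5.67×10⁻⁸×5.60²)]^(1/4) = 105.99 K.
T₂ = [1360×0.23/(4×5.67×10⁻⁸×7.73²)]^(1/4) = 69.31 K.

ΔT ≈ 36.7 K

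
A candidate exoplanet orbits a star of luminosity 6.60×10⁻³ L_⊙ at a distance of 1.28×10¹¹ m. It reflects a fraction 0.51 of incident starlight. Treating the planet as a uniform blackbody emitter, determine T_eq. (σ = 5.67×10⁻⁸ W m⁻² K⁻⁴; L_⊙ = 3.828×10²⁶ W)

T_eq ≈ 71.8 K

L = 6.60×10⁻³ × 3.828×10²⁶ = 2.53×10²⁴ W.
Flux: S = L/(4πd²) = 2.53×10²⁴/(4π×(1.28×10¹¹)²) = 12.3 W m⁻².
Energy balance: absorbed = emitted ⇒ πR²·S(1−A) = 4πR²·σT_eq⁴, so T_eq⁴ = S(1−A)/(4σ).
T_eq = [12.3 × 0.49 / (4 × 5.67×10⁻⁸)]^(1/4) = (2.65×10⁷)^(1/4) = 71.8 K.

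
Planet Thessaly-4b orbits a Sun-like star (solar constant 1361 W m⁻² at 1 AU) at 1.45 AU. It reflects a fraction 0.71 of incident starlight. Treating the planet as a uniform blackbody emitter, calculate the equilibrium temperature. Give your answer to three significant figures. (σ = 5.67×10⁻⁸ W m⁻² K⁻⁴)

T_eq ≈ 170 K

Flux at 1.45 AU: S = 1361/1.45² = 647 W m⁻².
Energy balance: absorbed = emitted ⇒ πR²·S(1−A) = 4πR²·σT_eq⁴, so T_eq⁴ = S(1−A)/(4σ).
T_eq = [647 × 0.29 / (4 × 5.67×10⁻⁸)]^(1/4) = (8.28×10⁸)^(1/4) = 170 K.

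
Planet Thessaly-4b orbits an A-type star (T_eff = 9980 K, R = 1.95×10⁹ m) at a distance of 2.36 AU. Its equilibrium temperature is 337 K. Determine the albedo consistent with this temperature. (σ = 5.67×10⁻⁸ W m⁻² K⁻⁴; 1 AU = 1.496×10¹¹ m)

d = 2.36 AU = 3.53×10¹¹ m.
L = 4πR_⋆²σT_⋆⁴ = 4π(1.95×10⁹)² × 5.67×10⁻⁸ × (9980)⁴ = 2.69×10²⁸ W.
S = L/(4πd²) = 1.72×10⁴ W m⁻².
From T_eq⁴ = S(1−A)/(4σ): 1−A = 4σT_eq⁴/S.
1−A = 4 × 5.67×10⁻⁸ × (337)⁴ / 1.72×10⁴ = 0.170.

A ≈ 0.83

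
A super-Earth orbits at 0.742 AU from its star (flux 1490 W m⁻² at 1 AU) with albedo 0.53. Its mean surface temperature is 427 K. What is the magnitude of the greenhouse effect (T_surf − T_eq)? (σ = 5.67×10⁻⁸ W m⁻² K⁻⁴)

ΔT ≈ 153.3 K

S = 1490/0.742² = 2706 W m⁻².
T_eq = [S(1−A)/(4σ)]^(1/4) = [2706×0.47/(4×5.67×10⁻⁸)]^(1/4) = 273.7 K.
ΔT = T_surf − T_eq = 427 − 273.7.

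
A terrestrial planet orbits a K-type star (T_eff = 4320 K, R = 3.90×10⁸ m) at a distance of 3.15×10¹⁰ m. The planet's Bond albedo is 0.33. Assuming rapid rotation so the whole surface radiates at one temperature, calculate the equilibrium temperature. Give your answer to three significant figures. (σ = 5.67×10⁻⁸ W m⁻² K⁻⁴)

T_eq ≈ 308 K

L = 4πR_⋆²σT_⋆⁴ = 4π(3.90×10⁸)² × 5.67×10⁻⁸ × (4320)⁴ = 3.77×10²⁵ W.
S = L/(4πd²) = 3030 W m⁻².
Energy balance: absorbed = emitted ⇒ πR²·S(1−A) = 4πR²·σT_eq⁴, so T_eq⁴ = S(1−A)/(4σ).
T_eq = [3030 × 0.67 / (4 × 5.67×10⁻⁸)]^(1/4) = (8.94×10⁹)^(1/4) = 308 K.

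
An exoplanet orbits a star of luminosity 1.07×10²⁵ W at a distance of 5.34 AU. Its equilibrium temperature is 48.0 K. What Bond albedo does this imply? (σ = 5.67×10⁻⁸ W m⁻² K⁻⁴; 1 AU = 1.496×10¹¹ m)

A ≈ 0.10

d = 5.34 AU = 7.99×10¹¹ m.
Flux: S = L/(4πd²) = 1.07×10²⁵/(4π×(7.99×10¹¹)²) = 1.33 W m⁻².
From T_eq⁴ = S(1−A)/(4σ): 1−A = 4σT_eq⁴/S.
1−A = 4 × 5.67×10⁻⁸ × (48.0)⁴ / 1.33 = 0.902.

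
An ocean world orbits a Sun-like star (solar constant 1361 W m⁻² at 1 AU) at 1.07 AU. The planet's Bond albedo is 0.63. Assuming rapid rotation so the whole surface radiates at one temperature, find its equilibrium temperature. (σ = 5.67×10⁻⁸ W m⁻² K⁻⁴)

T_eq ≈ 210 K

Flux at 1.07 AU: S = 1361/1.07² = 1190 W m⁻².
Energy balance: absorbed = emitted ⇒ πR²·S(1−A) = 4πR²·σT_eq⁴, so T_eq⁴ = S(1−A)/(4σ).
T_eq = [1190 × 0.37 / (4 × 5.67×10⁻⁸)]^(1/4) = (1.94×10⁹)^(1/4) = 210 K.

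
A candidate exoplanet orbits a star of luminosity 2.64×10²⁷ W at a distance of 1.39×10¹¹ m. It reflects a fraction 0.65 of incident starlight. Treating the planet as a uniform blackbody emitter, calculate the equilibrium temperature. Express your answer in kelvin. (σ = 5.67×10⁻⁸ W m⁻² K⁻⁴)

Flux: S = L/(4πd²) = 2.64×10²⁷/(4π×(1.39×10¹¹)²) = 1.09×10⁴ W m⁻².
Energy balance: absorbed = emitted ⇒ πR²·S(1−A) = 4πR²·σT_eq⁴, so T_eq⁴ = S(1−A)/(4σ).
T_eq = [1.09×10⁴ × 0.35 / (4 × 5.67×10⁻⁸)]^(1/4) = (1.68×10¹⁰)^(1/4) = 360 K.

T_eq ≈ 360 K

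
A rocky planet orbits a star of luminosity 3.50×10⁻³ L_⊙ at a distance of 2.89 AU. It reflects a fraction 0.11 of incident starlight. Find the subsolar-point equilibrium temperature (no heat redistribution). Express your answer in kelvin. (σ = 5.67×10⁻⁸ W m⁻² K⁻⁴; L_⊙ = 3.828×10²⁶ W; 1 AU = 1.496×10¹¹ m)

d = 2.89 AU = 4.32×10¹¹ m.
L = 3.50×10⁻³ × 3.828×10²⁶ = 1.34×10²⁴ W.
Flux: S = L/(4πd²) = 1.34×10²⁴/(4π×(4.32×10¹¹)²) = 0.570 W m⁻².
At the subsolar point the surface absorbs S(1−A) and emits σT⁴ per unit area — no factor of 4, since only the local patch is in balance.
T = [0.570 × 0.89 / 5.67×10⁻⁸]^(1/4) = (8.95×10⁶)^(1/4) = 54.7 K.

T_ss ≈ 54.7 K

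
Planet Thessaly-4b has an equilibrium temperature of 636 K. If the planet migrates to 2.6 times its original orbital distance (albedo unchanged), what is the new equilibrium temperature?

T_eq ≈ 394 K

T_eq ∝ L^(1/4) · d^(−1/2).
T′ = 636 / 2.6^(1/2) = 394 K.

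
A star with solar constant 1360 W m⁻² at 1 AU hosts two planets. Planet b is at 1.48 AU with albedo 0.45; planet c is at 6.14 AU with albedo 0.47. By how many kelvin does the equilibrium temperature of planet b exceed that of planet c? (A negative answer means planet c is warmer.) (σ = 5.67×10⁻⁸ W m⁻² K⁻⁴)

T_eq = [S₀(1−A)/(4σd²)]^(1/4), so T ∝ (1−A)^(1/4) / √d.
T₁ = [1360×0.55/(4×5.67×10⁻⁸×1.48²)]^(1/4) = 196.99 K.
T₂ = [1360×0.53/(4×5.67×10⁻⁸×6.14²)]^(1/4) = 95.82 K.

ΔT ≈ 101.2 K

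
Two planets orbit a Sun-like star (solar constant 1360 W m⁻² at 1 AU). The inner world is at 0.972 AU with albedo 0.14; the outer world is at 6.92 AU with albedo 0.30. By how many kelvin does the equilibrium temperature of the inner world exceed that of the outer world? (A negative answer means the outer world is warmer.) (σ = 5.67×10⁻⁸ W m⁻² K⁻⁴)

T_eq = [S₀(1−A)/(4σd²)]^(1/4), so T ∝ (1−A)^(1/4) / √d.
T₁ = [1360×0.86/(4×5.67×10⁻⁸×0.972²)]^(1/4) = 271.81 K.
T₂ = [1360×0.70/(4×5.67×10⁻⁸×6.92²)]^(1/4) = 96.76 K.

ΔT ≈ 175.1 K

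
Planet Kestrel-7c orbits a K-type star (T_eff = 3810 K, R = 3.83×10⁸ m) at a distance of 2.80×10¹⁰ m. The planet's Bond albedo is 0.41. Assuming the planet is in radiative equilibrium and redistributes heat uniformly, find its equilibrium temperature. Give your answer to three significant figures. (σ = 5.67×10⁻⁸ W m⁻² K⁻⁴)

T_eq ≈ 276 K

L = 4πR_⋆²σT_⋆⁴ = 4π(3.83×10⁸)² × 5.67×10⁻⁸ × (3810)⁴ = 2.20×10²⁵ W.
S = L/(4πd²) = 2240 W m⁻².
Energy balance: absorbed = emitted ⇒ πR²·S(1−A) = 4πR²·σT_eq⁴, so T_eq⁴ = S(1−A)/(4σ).
T_eq = [2240 × 0.59 / (4 × 5.67×10⁻⁸)]^(1/4) = (5.82×10⁹)^(1/4) = 276 K.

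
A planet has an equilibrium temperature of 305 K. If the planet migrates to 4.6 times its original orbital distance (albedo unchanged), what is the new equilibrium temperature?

T_eq ≈ 142 K

T_eq ∝ L^(1/4) · d^(−1/2).
T′ = 305 / 4.6^(1/2) = 142 K.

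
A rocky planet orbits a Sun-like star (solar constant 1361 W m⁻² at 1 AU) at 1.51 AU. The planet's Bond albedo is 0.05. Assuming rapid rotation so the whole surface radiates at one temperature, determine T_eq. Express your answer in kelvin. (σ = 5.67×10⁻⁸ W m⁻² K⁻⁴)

Flux at 1.51 AU: S = 1361/1.51² = 597 W m⁻².
Energy balance: absorbed = emitted ⇒ πR²·S(1−A) = 4πR²·σT_eq⁴, so T_eq⁴ = S(1−A)/(4σ).
T_eq = [597 × 0.95 / (4 × 5.67×10⁻⁸)]^(1/4) = (2.50×10⁹)^(1/4) = 224 K.

T_eq ≈ 224 K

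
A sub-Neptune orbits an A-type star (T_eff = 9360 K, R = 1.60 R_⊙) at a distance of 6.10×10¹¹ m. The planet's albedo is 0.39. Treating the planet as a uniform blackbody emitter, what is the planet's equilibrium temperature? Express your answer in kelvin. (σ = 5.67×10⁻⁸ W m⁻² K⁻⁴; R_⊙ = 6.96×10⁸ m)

T_eq ≈ 250 K

R_⋆ = 1.60 × 6.96×10⁸ = 1.11×10⁹ m.
L = 4πR_⋆²σT_⋆⁴ = 4π(1.11×10⁹)² × 5.67×10⁻⁸ × (9360)⁴ = 6.78×10²⁷ W.
S = L/(4πd²) = 1450 W m⁻².
Energy balance: absorbed = emitted ⇒ πR²·S(1−A) = 4πR²·σT_eq⁴, so T_eq⁴ = S(1−A)/(4σ).
T_eq = [1450 × 0.61 / (4 × 5.67×10⁻⁸)]^(1/4) = (3.90×10⁹)^(1/4) = 250 K.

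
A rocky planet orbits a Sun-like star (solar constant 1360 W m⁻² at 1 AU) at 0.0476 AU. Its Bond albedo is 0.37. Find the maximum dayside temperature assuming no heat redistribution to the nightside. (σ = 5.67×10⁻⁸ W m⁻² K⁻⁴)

T_ss ≈ 1610 K

Flux at 0.0476 AU: S = 1360/0.0476² = 6.00×10⁵ W m⁻².
With no redistribution each surface element balances locally: S(1−A) = σT⁴.
T = [6.00×10⁵ × 0.63 / 5.67×10⁻⁸]^(1/4) = (6.67×10¹²)^(1/4) = 1610 K.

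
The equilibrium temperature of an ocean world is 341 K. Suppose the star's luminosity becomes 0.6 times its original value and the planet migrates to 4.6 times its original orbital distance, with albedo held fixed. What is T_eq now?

T_eq ≈ 140 K

T_eq ∝ L^(1/4) · d^(−1/2).
T′ = 341 × 0.6^(1/4) / 4.6^(1/2) = 140 K.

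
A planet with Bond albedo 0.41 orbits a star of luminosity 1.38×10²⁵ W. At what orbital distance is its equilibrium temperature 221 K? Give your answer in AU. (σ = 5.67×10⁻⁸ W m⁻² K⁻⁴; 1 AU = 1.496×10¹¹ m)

d ≈ 0.231 AU

From T_eq⁴ = L(1−A)/(16πσd²): d = √[L(1−A)/(16πσT_eq⁴)].
d = √[1.38×10²⁵ × 0.59 / (16π × 5.67×10⁻⁸ × (221)⁴)] = 3.46×10¹⁰ m = 0.231 AU.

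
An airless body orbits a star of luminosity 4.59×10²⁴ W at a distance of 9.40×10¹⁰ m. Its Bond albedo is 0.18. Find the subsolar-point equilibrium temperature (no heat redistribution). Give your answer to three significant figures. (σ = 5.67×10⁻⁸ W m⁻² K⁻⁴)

T_ss ≈ 156 K

Flux: S = L/(4πd²) = 4.59×10²⁴/(4π×(9.40×10¹⁰)²) = 41.3 W m⁻².
At the subsolar point the surface absorbs S(1−A) and emits σT⁴ per unit area — no factor of 4, since only the local patch is in balance.
T = [41.3 × 0.82 / 5.67×10⁻⁸]^(1/4) = (5.98×10⁸)^(1/4) = 156 K.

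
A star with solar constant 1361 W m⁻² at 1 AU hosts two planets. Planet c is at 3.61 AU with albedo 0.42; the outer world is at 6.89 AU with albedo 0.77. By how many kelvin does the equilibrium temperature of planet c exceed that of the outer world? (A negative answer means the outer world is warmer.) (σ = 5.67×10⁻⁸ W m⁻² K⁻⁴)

ΔT ≈ 54.4 K

T_eq = [S₀(1−A)/(4σd²)]^(1/4), so T ∝ (1−A)^(1/4) / √d.
T₁ = [1361×0.58/(4×5.67×10⁻⁸×3.61²)]^(1/4) = 127.84 K.
T₂ = [1361×0.23/(4×5.67×10⁻⁸×6.89²)]^(1/4) = 73.43 K.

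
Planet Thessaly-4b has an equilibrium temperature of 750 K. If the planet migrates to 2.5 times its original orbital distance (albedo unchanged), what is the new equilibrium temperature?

T_eq ≈ 474 K

T_eq ∝ L^(1/4) · d^(−1/2).
T′ = 750 / 2.5^(1/2) = 474 K.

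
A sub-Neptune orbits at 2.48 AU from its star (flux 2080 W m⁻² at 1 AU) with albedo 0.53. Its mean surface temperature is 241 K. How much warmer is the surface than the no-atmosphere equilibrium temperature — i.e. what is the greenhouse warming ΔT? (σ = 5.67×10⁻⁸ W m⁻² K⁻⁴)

S = 2080/2.48² = 338.2 W m⁻².
T_eq = [S(1−A)/(4σ)]^(1/4) = [338.2×0.47/(4×5.67×10⁻⁸)]^(1/4) = 162.7 K.
ΔT = T_surf − T_eq = 241 − 162.7.

ΔT ≈ 78.3 K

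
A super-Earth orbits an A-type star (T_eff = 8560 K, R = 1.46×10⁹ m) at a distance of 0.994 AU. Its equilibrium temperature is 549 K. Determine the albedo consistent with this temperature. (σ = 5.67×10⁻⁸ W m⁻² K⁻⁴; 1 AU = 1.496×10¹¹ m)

d = 0.994 AU = 1.49×10¹¹ m.
L = 4πR_⋆²σT_⋆⁴ = 4π(1.46×10⁹)² × 5.67×10⁻⁸ × (8560)⁴ = 8.15×10²⁷ W.
S = L/(4πd²) = 2.93×10⁴ W m⁻².
From T_eq⁴ = S(1−A)/(4σ): 1−A = 4σT_eq⁴/S.
1−A = 4 × 5.67×10⁻⁸ × (549)⁴ / 2.93×10⁴ = 0.702.

A ≈ 0.30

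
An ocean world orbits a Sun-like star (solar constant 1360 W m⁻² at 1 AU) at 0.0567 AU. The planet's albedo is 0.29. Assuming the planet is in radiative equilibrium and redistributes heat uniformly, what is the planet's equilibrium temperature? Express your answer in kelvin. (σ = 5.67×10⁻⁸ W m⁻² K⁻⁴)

Flux at 0.0567 AU: S = 1360/0.0567² = 4.23×10⁵ W m⁻².
Energy balance: absorbed = emitted ⇒ πR²·S(1−A) = 4πR²·σT_eq⁴, so T_eq⁴ = S(1−A)/(4σ).
T_eq = [4.23×10⁵ × 0.71 / (4 × 5.67×10⁻⁸)]^(1/4) = (1.32×10¹²)^(1/4) = 1070 K.

T_eq ≈ 1070 K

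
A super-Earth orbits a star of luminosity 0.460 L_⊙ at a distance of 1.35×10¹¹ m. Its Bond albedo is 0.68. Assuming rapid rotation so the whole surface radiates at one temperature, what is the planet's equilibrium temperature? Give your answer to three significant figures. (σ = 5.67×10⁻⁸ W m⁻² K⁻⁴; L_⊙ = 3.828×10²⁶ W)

T_eq ≈ 181 K

L = 0.460 × 3.828×10²⁶ = 1.76×10²⁶ W.
Flux: S = L/(4πd²) = 1.76×10²⁶/(4π×(1.35×10¹¹)²) = 769 W m⁻².
Energy balance: absorbed = emitted ⇒ πR²·S(1−A) = 4πR²·σT_eq⁴, so T_eq⁴ = S(1−A)/(4σ).
T_eq = [769 × 0.32 / (4 × 5.67×10⁻⁸)]^(1/4) = (1.08×10⁹)^(1/4) = 181 K.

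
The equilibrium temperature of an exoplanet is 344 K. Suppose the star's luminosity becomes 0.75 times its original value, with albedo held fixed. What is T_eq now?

T_eq ∝ L^(1/4) · d^(−1/2).
T′ = 344 × 0.75^(1/4) = 320 K.

T_eq ≈ 320 K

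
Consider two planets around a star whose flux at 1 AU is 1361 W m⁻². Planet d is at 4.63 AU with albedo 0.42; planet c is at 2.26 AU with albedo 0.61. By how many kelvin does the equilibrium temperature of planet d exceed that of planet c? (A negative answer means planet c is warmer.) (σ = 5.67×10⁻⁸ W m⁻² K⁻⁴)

ΔT ≈ -33.4 K

T_eq = [S₀(1−A)/(4σd²)]^(1/4), so T ∝ (1−A)^(1/4) / √d.
T₁ = [1361×0.58/(4×5.67×10⁻⁸×4.63²)]^(1/4) = 112.88 K.
T₂ = [1361×0.39/(4×5.67×10⁻⁸×2.26²)]^(1/4) = 146.31 K.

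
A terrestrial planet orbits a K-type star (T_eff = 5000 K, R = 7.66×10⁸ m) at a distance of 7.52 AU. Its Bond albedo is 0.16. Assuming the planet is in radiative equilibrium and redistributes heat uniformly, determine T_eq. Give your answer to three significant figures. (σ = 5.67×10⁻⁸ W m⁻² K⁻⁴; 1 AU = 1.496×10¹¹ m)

T_eq ≈ 88.3 K

d = 7.52 AU = 1.12×10¹² m.
L = 4πR_⋆²σT_⋆⁴ = 4π(7.66×10⁸)² × 5.67×10⁻⁸ × (5000)⁴ = 2.61×10²⁶ W.
S = L/(4πd²) = 16.4 W m⁻².
Energy balance: absorbed = emitted ⇒ πR²·S(1−A) = 4πR²·σT_eq⁴, so T_eq⁴ = S(1−A)/(4σ).
T_eq = [16.4 × 0.84 / (4 × 5.67×10⁻⁸)]^(1/4) = (6.08×10⁷)^(1/4) = 88.3 K.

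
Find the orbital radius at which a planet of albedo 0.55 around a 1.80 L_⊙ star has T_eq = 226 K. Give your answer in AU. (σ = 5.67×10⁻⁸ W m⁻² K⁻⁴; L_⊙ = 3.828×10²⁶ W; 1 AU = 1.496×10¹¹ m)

d ≈ 1.37 AU

L = 1.80 × 3.828×10²⁶ = 6.89×10²⁶ W.
From T_eq⁴ = L(1−A)/(16πσd²): d = √[L(1−A)/(16πσT_eq⁴)].
d = √[6.89×10²⁶ × 0.45 / (16π × 5.67×10⁻⁸ × (226)⁴)] = 2.04×10¹¹ m = 1.37 AU.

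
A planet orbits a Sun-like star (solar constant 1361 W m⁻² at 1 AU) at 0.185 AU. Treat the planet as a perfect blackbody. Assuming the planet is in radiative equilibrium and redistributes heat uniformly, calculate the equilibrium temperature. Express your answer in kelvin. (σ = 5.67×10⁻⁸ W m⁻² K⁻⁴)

Flux at 0.185 AU: S = 1361/0.185² = 3.98×10⁴ W m⁻².
Energy balance: absorbed = emitted ⇒ πR²·S(1−A) = 4πR²·σT_eq⁴, so T_eq⁴ = S(1−A)/(4σ).
T_eq = [3.98×10⁴ × 1.00 / (4 × 5.67×10⁻⁸)]^(1/4) = (1.75×10¹¹)^(1/4) = 647 K.

T_eq ≈ 647 K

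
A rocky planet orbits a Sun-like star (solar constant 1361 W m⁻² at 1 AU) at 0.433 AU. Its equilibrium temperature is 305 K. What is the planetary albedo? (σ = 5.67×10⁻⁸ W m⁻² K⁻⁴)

Flux at 0.433 AU: S = 1361/0.433² = 7260 W m⁻².
From T_eq⁴ = S(1−A)/(4σ): 1−A = 4σT_eq⁴/S.
1−A = 4 × 5.67×10⁻⁸ × (305)⁴ / 7260 = 0.270.

A ≈ 0.73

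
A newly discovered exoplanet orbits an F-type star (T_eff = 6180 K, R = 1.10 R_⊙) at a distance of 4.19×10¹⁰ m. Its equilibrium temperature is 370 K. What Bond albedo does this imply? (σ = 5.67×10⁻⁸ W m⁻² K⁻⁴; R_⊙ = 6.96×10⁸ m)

A ≈ 0.85

R_⋆ = 1.10 × 6.96×10⁸ = 7.66×10⁸ m.
L = 4πR_⋆²σT_⋆⁴ = 4π(7.66×10⁸)² × 5.67×10⁻⁸ × (6180)⁴ = 6.09×10²⁶ W.
S = L/(4πd²) = 2.76×10⁴ W m⁻².
From T_eq⁴ = S(1−A)/(4σ): 1−A = 4σT_eq⁴/S.
1−A = 4 × 5.67×10⁻⁸ × (370)⁴ / 2.76×10⁴ = 0.154.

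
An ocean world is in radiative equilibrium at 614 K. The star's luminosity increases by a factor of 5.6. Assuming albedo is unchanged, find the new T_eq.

T_eq ≈ 945 K

T_eq ∝ L^(1/4) · d^(−1/2).
T′ = 614 × 5.6^(1/4) = 945 K.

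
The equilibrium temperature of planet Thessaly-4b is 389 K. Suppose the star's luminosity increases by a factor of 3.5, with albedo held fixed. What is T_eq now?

T_eq ∝ L^(1/4) · d^(−1/2).
T′ = 389 × 3.5^(1/4) = 532 K.

T_eq ≈ 532 K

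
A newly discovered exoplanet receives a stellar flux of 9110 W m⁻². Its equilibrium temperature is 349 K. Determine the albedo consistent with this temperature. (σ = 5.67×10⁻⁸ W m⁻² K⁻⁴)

A ≈ 0.63

From T_eq⁴ = S(1−A)/(4σ): 1−A = 4σT_eq⁴/S.
1−A = 4 × 5.67×10⁻⁸ × (349)⁴ / 9110 = 0.369.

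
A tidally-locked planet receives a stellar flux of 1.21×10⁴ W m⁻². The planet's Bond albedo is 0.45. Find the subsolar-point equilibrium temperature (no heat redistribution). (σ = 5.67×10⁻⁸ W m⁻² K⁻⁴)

T_ss ≈ 585 K

At the subsolar point the surface absorbs S(1−A) and emits σT⁴ per unit area — no factor of 4, since only the local patch is in balance.
T = [1.21×10⁴ × 0.55 / 5.67×10⁻⁸]^(1/4) = (1.17×10¹¹)^(1/4) = 585 K.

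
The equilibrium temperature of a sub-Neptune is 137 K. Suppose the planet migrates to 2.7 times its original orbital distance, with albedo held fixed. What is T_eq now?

T_eq ≈ 83.4 K

T_eq ∝ L^(1/4) · d^(−1/2).
T′ = 137 / 2.7^(1/2) = 83.4 K.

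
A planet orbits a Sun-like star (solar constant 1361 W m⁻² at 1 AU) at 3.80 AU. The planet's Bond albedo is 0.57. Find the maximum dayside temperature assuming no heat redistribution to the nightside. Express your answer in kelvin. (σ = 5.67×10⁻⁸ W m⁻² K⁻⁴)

T_ss ≈ 164 K

Flux at 3.80 AU: S = 1361/3.80² = 94.3 W m⁻².
With no redistribution each surface element balances locally: S(1−A) = σT⁴.
T = [94.3 × 0.43 / 5.67×10⁻⁸]^(1/4) = (7.15×10⁸)^(1/4) = 164 K.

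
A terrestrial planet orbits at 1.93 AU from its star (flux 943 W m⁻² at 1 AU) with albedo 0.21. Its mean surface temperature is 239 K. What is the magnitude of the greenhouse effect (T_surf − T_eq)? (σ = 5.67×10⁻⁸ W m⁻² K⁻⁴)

S = 943/1.93² = 253.2 W m⁻².
T_eq = [S(1−A)/(4σ)]^(1/4) = [253.2×0.79/(4×5.67×10⁻⁸)]^(1/4) = 172.3 K.
ΔT = T_surf − T_eq = 239 − 172.3.

ΔT ≈ 66.7 K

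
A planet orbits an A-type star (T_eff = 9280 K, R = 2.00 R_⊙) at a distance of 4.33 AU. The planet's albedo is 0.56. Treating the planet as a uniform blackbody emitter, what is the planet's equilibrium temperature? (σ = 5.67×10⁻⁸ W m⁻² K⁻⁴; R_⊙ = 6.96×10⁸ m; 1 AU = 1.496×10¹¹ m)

T_eq ≈ 248 K

R_⋆ = 2.00 × 6.96×10⁸ = 1.39×10⁹ m.
d = 4.33 AU = 6.48×10¹¹ m.
L = 4πR_⋆²σT_⋆⁴ = 4π(1.39×10⁹)² × 5.67×10⁻⁸ × (9280)⁴ = 1.02×10²⁸ W.
S = L/(4πd²) = 1940 W m⁻².
Energy balance: absorbed = emitted ⇒ πR²·S(1−A) = 4πR²·σT_eq⁴, so T_eq⁴ = S(1−A)/(4σ).
T_eq = [1940 × 0.44 / (4 × 5.67×10⁻⁸)]^(1/4) = (3.77×10⁹)^(1/4) = 248 K.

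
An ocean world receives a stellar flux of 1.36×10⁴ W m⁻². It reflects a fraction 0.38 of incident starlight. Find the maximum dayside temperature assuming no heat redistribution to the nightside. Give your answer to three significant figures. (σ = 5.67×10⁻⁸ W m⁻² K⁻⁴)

With no redistribution each surface element balances locally: S(1−A) = σT⁴.
T = [1.36×10⁴ × 0.62 / 5.67×10⁻⁸]^(1/4) = (1.49×10¹¹)^(1/4) = 621 K.

T_ss ≈ 621 K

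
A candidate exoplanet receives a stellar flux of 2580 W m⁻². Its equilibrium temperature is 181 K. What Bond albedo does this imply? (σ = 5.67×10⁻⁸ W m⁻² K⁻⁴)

A ≈ 0.91

From T_eq⁴ = S(1−A)/(4σ): 1−A = 4σT_eq⁴/S.
1−A = 4 × 5.67×10⁻⁸ × (181)⁴ / 2580 = 0.094.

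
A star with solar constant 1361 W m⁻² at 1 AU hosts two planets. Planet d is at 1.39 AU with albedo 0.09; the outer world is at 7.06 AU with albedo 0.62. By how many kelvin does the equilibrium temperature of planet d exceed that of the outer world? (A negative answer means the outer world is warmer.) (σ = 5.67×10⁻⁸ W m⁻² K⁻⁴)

T_eq = [S₀(1−A)/(4σd²)]^(1/4), so T ∝ (1−A)^(1/4) / √d.
T₁ = [1361×0.91/(4×5.67×10⁻⁸×1.39²)]^(1/4) = 230.57 K.
T₂ = [1361×0.38/(4×5.67×10⁻⁸×7.06²)]^(1/4) = 82.24 K.

ΔT ≈ 148.3 K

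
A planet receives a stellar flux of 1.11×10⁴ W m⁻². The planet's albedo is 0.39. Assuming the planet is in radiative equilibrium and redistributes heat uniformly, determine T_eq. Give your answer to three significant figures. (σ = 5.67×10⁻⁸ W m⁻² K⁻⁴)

Energy balance: absorbed = emitted ⇒ πR²·S(1−A) = 4πR²·σT_eq⁴, so T_eq⁴ = S(1−A)/(4σ).
T_eq = [1.11×10⁴ × 0.61 / (4 × 5.67×10⁻⁸)]^(1/4) = (2.99×10¹⁰)^(1/4) = 416 K.

T_eq ≈ 416 K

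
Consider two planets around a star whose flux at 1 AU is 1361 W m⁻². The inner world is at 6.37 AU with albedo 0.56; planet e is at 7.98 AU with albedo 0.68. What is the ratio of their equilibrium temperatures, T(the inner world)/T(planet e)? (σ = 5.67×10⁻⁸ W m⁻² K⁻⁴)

T_eq = [S₀(1−A)/(4σd²)]^(1/4), so T ∝ (1−A)^(1/4) / √d.
T₁ = [1361×0.44/(4×5.67×10⁻⁸×6.37²)]^(1/4) = 89.81 K.
T₂ = [1361×0.32/(4×5.67×10⁻⁸×7.98²)]^(1/4) = 74.10 K.

T₁/T₂ ≈ 1.212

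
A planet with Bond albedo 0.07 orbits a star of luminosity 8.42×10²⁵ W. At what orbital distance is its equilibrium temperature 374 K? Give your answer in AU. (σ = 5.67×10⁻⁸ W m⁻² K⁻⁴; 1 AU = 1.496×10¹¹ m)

d ≈ 0.250 AU

From T_eq⁴ = L(1−A)/(16πσd²): d = √[L(1−A)/(16πσT_eq⁴)].
d = √[8.42×10²⁵ × 0.93 / (16π × 5.67×10⁻⁸ × (374)⁴)] = 3.75×10¹⁰ m = 0.250 AU.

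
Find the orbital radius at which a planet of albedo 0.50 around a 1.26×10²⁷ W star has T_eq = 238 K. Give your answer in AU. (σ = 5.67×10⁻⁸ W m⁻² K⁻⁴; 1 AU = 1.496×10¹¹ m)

From T_eq⁴ = L(1−A)/(16πσd²): d = √[L(1−A)/(16πσT_eq⁴)].
d = √[1.26×10²⁷ × 0.50 / (16π × 5.67×10⁻⁸ × (238)⁴)] = 2.62×10¹¹ m = 1.75 AU.

d ≈ 1.75 AU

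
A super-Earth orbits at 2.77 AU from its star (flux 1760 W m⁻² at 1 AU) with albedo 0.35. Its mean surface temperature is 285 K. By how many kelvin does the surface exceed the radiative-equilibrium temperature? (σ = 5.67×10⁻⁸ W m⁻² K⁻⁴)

S = 1760/2.77² = 229.4 W m⁻².
T_eq = [S(1−A)/(4σ)]^(1/4) = [229.4×0.65/(4×5.67×10⁻⁸)]^(1/4) = 160.1 K.
ΔT = T_surf − T_eq = 285 − 160.1.

ΔT ≈ 124.9 K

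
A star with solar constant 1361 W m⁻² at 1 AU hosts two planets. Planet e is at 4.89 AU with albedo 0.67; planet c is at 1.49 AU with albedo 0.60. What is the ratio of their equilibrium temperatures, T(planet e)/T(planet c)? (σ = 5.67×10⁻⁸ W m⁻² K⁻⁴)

T₁/T₂ ≈ 0.526

T_eq = [S₀(1−A)/(4σd²)]^(1/4), so T ∝ (1−A)^(1/4) / √d.
T₁ = [1361×0.33/(4×5.67×10⁻⁸×4.89²)]^(1/4) = 95.40 K.
T₂ = [1361×0.40/(4×5.67×10⁻⁸×1.49²)]^(1/4) = 181.33 K.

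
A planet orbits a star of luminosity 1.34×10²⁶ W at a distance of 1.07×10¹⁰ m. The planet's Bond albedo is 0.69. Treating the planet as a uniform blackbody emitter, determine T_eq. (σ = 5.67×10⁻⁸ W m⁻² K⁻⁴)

T_eq ≈ 597 K

Flux: S = L/(4πd²) = 1.34×10²⁶/(4π×(1.07×10¹⁰)²) = 9.31×10⁴ W m⁻².
Energy balance: absorbed = emitted ⇒ πR²·S(1−A) = 4πR²·σT_eq⁴, so T_eq⁴ = S(1−A)/(4σ).
T_eq = [9.31×10⁴ × 0.31 / (4 × 5.67×10⁻⁸)]^(1/4) = (1.27×10¹¹)^(1/4) = 597 K.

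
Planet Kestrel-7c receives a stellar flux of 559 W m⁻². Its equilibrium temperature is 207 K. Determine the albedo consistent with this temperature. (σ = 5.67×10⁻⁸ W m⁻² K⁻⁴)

A ≈ 0.26

From T_eq⁴ = S(1−A)/(4σ): 1−A = 4σT_eq⁴/S.
1−A = 4 × 5.67×10⁻⁸ × (207)⁴ / 559 = 0.745.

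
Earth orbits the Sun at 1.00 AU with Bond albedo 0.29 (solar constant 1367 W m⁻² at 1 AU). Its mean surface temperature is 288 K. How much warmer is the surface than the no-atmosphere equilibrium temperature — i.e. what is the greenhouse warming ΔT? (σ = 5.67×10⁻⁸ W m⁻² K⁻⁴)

ΔT ≈ 32.2 K

S = 1367/1.00² = 1367 W m⁻².
T_eq = [S(1−A)/(4σ)]^(1/4) = [1367×0.71/(4×5.67×10⁻⁸)]^(1/4) = 255.8 K.
ΔT = T_surf − T_eq = 288 − 255.8.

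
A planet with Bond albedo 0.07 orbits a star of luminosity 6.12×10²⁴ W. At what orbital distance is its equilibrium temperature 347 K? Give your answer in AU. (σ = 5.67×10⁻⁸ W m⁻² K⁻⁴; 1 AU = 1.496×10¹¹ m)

d ≈ 0.0785 AU

From T_eq⁴ = L(1−A)/(16πσd²): d = √[L(1−A)/(16πσT_eq⁴)].
d = √[6.12×10²⁴ × 0.93 / (16π × 5.67×10⁻⁸ × (347)⁴)] = 1.17×10¹⁰ m = 0.0785 AU.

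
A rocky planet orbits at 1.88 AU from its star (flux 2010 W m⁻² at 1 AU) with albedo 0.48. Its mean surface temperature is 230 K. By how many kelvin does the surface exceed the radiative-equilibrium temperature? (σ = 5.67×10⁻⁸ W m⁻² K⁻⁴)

ΔT ≈ 40.0 K

S = 2010/1.88² = 568.7 W m⁻².
T_eq = [S(1−A)/(4σ)]^(1/4) = [568.7×0.52/(4×5.67×10⁻⁸)]^(1/4) = 190.0 K.
ΔT = T_surf − T_eq = 230 − 190.0.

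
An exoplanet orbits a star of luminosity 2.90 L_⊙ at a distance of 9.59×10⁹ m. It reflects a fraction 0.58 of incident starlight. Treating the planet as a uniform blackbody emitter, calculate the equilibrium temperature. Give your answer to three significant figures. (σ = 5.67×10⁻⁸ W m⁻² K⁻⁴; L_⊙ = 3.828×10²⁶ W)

T_eq ≈ 1150 K

L = 2.90 × 3.828×10²⁶ = 1.11×10²⁷ W.
Flux: S = L/(4πd²) = 1.11×10²⁷/(4π×(9.59×10⁹)²) = 9.61×10⁵ W m⁻².
Energy balance: absorbed = emitted ⇒ πR²·S(1−A) = 4πR²·σT_eq⁴, so T_eq⁴ = S(1−A)/(4σ).
T_eq = [9.61×10⁵ × 0.42 / (4 × 5.67×10⁻⁸)]^(1/4) = (1.78×10¹²)^(1/4) = 1150 K.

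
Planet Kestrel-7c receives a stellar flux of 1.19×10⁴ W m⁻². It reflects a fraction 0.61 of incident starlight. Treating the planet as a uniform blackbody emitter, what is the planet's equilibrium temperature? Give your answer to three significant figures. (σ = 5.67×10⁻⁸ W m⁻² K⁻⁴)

Energy balance: absorbed = emitted ⇒ πR²·S(1−A) = 4πR²·σT_eq⁴, so T_eq⁴ = S(1−A)/(4σ).
T_eq = [1.19×10⁴ × 0.39 / (4 × 5.67×10⁻⁸)]^(1/4) = (2.05×10¹⁰)^(1/4) = 378 K.

T_eq ≈ 378 K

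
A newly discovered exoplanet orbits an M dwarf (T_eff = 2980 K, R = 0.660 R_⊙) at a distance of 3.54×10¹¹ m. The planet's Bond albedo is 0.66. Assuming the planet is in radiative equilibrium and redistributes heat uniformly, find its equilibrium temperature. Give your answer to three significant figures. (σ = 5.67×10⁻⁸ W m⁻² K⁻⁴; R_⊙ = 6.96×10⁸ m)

T_eq ≈ 58.0 K

R_⋆ = 0.660 × 6.96×10⁸ = 4.59×10⁸ m.
L = 4πR_⋆²σT_⋆⁴ = 4π(4.59×10⁸)² × 5.67×10⁻⁸ × (2980)⁴ = 1.19×10²⁵ W.
S = L/(4πd²) = 7.53 W m⁻².
Energy balance: absorbed = emitted ⇒ πR²·S(1−A) = 4πR²·σT_eq⁴, so T_eq⁴ = S(1−A)/(4σ).
T_eq = [7.53 × 0.34 / (4 × 5.67×10⁻⁸)]^(1/4) = (1.13×10⁷)^(1/4) = 58.0 K.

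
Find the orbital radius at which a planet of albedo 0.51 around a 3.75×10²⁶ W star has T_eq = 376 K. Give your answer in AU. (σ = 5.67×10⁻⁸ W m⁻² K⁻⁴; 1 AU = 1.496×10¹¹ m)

From T_eq⁴ = L(1−A)/(16πσd²): d = √[L(1−A)/(16πσT_eq⁴)].
d = √[3.75×10²⁶ × 0.49 / (16π × 5.67×10⁻⁸ × (376)⁴)] = 5.68×10¹⁰ m = 0.380 AU.

d ≈ 0.380 AU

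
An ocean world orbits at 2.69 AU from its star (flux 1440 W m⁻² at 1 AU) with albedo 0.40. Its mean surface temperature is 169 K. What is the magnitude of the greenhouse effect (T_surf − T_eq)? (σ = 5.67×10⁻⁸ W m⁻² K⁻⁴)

S = 1440/2.69² = 199.0 W m⁻².
T_eq = [S(1−A)/(4σ)]^(1/4) = [199.0×0.60/(4×5.67×10⁻⁸)]^(1/4) = 151.5 K.
ΔT = T_surf − T_eq = 169 − 151.5.

ΔT ≈ 17.5 K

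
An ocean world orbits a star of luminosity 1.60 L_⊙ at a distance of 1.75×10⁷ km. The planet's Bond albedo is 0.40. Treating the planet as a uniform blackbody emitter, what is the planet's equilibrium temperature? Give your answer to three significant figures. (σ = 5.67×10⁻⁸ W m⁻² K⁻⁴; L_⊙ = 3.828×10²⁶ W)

T_eq ≈ 806 K

d = 1.75×10⁷ km = 1.75×10¹⁰ m.
L = 1.60 × 3.828×10²⁶ = 6.12×10²⁶ W.
Flux: S = L/(4πd²) = 6.12×10²⁶/(4π×(1.75×10¹⁰)²) = 1.59×10⁵ W m⁻².
Energy balance: absorbed = emitted ⇒ πR²·S(1−A) = 4πR²·σT_eq⁴, so T_eq⁴ = S(1−A)/(4σ).
T_eq = [1.59×10⁵ × 0.60 / (4 × 5.67×10⁻⁸)]^(1/4) = (4.21×10¹¹)^(1/4) = 806 K.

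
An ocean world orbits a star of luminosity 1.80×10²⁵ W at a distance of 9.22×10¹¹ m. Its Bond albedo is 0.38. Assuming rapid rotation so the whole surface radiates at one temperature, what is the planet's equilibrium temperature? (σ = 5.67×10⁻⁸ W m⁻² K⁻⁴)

Flux: S = L/(4πd²) = 1.80×10²⁵/(4π×(9.22×10¹¹)²) = 1.69 W m⁻².
Energy balance: absorbed = emitted ⇒ πR²·S(1−A) = 4πR²·σT_eq⁴, so T_eq⁴ = S(1−A)/(4σ).
T_eq = [1.69 × 0.62 / (4 × 5.67×10⁻⁸)]^(1/4) = (4.61×10⁶)^(1/4) = 46.3 K.

T_eq ≈ 46.3 K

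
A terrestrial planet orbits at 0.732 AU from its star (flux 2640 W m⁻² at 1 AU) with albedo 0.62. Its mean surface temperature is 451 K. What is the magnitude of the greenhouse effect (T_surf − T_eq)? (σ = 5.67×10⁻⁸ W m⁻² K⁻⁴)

ΔT ≈ 149.6 K

S = 2640/0.732² = 4927 W m⁻².
T_eq = [S(1−A)/(4σ)]^(1/4) = [4927×0.38/(4×5.67×10⁻⁸)]^(1/4) = 301.4 K.
ΔT = T_surf − T_eq = 451 − 301.4.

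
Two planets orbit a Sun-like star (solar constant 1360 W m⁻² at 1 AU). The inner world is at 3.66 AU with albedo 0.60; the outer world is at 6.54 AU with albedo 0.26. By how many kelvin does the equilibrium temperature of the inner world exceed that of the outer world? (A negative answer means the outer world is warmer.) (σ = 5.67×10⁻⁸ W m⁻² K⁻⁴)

T_eq = [S₀(1−A)/(4σd²)]^(1/4), so T ∝ (1−A)^(1/4) / √d.
T₁ = [1360×0.40/(4×5.67×10⁻⁸×3.66²)]^(1/4) = 115.68 K.
T₂ = [1360×0.74/(4×5.67×10⁻⁸×6.54²)]^(1/4) = 100.92 K.

ΔT ≈ 14.8 K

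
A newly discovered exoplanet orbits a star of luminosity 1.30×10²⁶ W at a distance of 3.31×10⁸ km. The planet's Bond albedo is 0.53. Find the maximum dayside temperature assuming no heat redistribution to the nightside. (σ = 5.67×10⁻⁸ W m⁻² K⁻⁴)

d = 3.31×10⁸ km = 3.31×10¹¹ m.
Flux: S = L/(4πd²) = 1.30×10²⁶/(4π×(3.31×10¹¹)²) = 94.4 W m⁻².
With no redistribution each surface element balances locally: S(1−A) = σT⁴.
T = [94.4 × 0.47 / 5.67×10⁻⁸]^(1/4) = (7.83×10⁸)^(1/4) = 167 K.

T_ss ≈ 167 K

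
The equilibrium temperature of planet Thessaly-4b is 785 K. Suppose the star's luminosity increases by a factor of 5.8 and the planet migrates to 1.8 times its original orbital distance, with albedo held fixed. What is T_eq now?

T_eq ∝ L^(1/4) · d^(−1/2).
T′ = 785 × 5.8^(1/4) / 1.8^(1/2) = 908 K.

T_eq ≈ 908 K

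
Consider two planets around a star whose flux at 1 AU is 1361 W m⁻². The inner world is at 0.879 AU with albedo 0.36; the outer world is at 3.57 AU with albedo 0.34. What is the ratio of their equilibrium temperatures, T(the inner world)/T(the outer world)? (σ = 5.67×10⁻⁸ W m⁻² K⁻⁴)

T_eq = [S₀(1−A)/(4σd²)]^(1/4), so T ∝ (1−A)^(1/4) / √d.
T₁ = [1361×0.64/(4×5.67×10⁻⁸×0.879²)]^(1/4) = 265.52 K.
T₂ = [1361×0.66/(4×5.67×10⁻⁸×3.57²)]^(1/4) = 132.77 K.

T₁/T₂ ≈ 2.000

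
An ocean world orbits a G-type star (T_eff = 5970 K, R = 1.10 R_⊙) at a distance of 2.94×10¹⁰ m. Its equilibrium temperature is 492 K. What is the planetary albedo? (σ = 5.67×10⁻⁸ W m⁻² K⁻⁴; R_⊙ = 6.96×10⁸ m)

A ≈ 0.73

R_⋆ = 1.10 × 6.96×10⁸ = 7.66×10⁸ m.
L = 4πR_⋆²σT_⋆⁴ = 4π(7.66×10⁸)² × 5.67×10⁻⁸ × (5970)⁴ = 5.31×10²⁶ W.
S = L/(4πd²) = 4.88×10⁴ W m⁻².
From T_eq⁴ = S(1−A)/(4σ): 1−A = 4σT_eq⁴/S.
1−A = 4 × 5.67×10⁻⁸ × (492)⁴ / 4.88×10⁴ = 0.272.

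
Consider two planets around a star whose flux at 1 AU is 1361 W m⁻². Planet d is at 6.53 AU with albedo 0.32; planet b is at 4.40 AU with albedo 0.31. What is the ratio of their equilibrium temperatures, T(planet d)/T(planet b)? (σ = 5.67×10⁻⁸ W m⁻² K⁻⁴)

T₁/T₂ ≈ 0.818

T_eq = [S₀(1−A)/(4σd²)]^(1/4), so T ∝ (1−A)^(1/4) / √d.
T₁ = [1361×0.68/(4×5.67×10⁻⁸×6.53²)]^(1/4) = 98.91 K.
T₂ = [1361×0.69/(4×5.67×10⁻⁸×4.40²)]^(1/4) = 120.93 K.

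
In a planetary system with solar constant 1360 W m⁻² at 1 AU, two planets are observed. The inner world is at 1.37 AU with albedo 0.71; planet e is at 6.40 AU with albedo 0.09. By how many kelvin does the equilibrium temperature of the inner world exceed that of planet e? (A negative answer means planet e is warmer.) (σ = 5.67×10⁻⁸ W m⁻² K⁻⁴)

ΔT ≈ 67.0 K

T_eq = [S₀(1−A)/(4σd²)]^(1/4), so T ∝ (1−A)^(1/4) / √d.
T₁ = [1360×0.29/(4×5.67×10⁻⁸×1.37²)]^(1/4) = 174.47 K.
T₂ = [1360×0.91/(4×5.67×10⁻⁸×6.40²)]^(1/4) = 107.43 K.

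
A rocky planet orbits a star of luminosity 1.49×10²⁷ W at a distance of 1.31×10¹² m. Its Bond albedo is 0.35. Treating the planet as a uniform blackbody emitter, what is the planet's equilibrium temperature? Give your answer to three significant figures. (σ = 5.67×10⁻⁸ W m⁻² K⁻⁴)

Flux: S = L/(4πd²) = 1.49×10²⁷/(4π×(1.31×10¹²)²) = 69.1 W m⁻².
Energy balance: absorbed = emitted ⇒ πR²·S(1−A) = 4πR²·σT_eq⁴, so T_eq⁴ = S(1−A)/(4σ).
T_eq = [69.1 × 0.65 / (4 × 5.67×10⁻⁸)]^(1/4) = (1.98×10⁸)^(1/4) = 119 K.

T_eq ≈ 119 K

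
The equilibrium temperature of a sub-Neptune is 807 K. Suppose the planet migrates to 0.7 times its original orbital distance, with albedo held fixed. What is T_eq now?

T_eq ≈ 965 K

T_eq ∝ L^(1/4) · d^(−1/2).
T′ = 807 / 0.7^(1/2) = 965 K.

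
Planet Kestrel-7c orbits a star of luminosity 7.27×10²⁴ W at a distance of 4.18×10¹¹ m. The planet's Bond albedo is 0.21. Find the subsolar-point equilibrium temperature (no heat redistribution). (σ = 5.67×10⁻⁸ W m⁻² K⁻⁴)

Flux: S = L/(4πd²) = 7.27×10²⁴/(4π×(4.18×10¹¹)²) = 3.31 W m⁻².
At the subsolar point the surface absorbs S(1−A) and emits σT⁴ per unit area — no factor of 4, since only the local patch is in balance.
T = [3.31 × 0.79 / 5.67×10⁻⁸]^(1/4) = (4.61×10⁷)^(1/4) = 82.4 K.

T_ss ≈ 82.4 K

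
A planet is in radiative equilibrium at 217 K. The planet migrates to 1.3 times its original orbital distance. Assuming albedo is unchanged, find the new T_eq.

T_eq ≈ 190 K

T_eq ∝ L^(1/4) · d^(−1/2).
T′ = 217 / 1.3^(1/2) = 190 K.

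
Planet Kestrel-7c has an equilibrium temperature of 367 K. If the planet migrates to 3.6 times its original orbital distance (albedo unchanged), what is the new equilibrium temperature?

T_eq ≈ 193 K

T_eq ∝ L^(1/4) · d^(−1/2).
T′ = 367 / 3.6^(1/2) = 193 K.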